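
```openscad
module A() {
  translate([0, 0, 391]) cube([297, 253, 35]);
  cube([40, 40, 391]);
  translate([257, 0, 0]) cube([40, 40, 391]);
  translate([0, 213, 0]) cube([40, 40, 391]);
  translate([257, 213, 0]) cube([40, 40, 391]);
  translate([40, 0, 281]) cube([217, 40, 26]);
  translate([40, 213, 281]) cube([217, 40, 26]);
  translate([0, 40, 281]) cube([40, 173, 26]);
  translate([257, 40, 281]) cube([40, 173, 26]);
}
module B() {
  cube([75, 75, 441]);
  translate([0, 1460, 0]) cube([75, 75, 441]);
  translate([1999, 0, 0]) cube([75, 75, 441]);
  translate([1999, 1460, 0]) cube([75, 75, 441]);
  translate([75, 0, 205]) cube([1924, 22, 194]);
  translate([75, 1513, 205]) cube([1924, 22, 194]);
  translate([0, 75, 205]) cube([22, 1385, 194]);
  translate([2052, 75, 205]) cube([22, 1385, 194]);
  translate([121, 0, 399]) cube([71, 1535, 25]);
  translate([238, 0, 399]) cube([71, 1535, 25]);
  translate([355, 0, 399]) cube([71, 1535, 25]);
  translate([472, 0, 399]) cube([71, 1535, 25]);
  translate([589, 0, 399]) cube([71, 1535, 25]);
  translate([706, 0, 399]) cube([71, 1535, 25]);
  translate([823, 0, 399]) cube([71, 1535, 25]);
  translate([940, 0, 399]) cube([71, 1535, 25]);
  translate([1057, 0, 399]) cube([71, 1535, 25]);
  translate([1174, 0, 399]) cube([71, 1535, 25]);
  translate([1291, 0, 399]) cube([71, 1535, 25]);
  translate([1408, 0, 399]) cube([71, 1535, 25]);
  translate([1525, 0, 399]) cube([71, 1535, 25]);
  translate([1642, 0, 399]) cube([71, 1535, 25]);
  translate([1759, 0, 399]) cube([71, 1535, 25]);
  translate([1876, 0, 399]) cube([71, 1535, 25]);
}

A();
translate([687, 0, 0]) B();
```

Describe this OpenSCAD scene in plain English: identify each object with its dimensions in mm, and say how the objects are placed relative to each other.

A is a four-legged stool. The seat is a 297×253×35 mm slab whose top surface is at z = 426 mm; four square legs, each 40×40 mm in cross-section, run from the floor (z = 0) to the underside of the seat, each flush with a corner of the seat. Four stretchers, 40 mm wide and 26 mm tall, connect adjacent legs with their undersides at z = 281 mm, each running between the inner faces of the legs it joins and aligned with the legs' outer faces on the other axis.

B is a bed frame 2074 mm long (x) by 1535 mm wide (y). Four 75×75 mm corner posts, 441 mm tall, at the corners of the footprint. Four rails of 22 mm thickness and 194 mm height run between adjacent posts with their undersides at z = 205 mm, their outer faces flush with the outside of the frame (the two x-running rails run between the posts' inner faces; the two y-running rails run between the posts' inner faces). 16 slats, each 71 mm wide (x) and 25 mm thick, lie across the top of the two x-running rails, running the full 1535 mm width of the frame in y; the slats are evenly spaced along x between the inner faces of the end posts with equal gaps (rounded down to the nearest mm) at the −x end and between each pair — any rounding remainder accumulates at the +x end.

The bed frame is on the floor beside the stool on its +x side.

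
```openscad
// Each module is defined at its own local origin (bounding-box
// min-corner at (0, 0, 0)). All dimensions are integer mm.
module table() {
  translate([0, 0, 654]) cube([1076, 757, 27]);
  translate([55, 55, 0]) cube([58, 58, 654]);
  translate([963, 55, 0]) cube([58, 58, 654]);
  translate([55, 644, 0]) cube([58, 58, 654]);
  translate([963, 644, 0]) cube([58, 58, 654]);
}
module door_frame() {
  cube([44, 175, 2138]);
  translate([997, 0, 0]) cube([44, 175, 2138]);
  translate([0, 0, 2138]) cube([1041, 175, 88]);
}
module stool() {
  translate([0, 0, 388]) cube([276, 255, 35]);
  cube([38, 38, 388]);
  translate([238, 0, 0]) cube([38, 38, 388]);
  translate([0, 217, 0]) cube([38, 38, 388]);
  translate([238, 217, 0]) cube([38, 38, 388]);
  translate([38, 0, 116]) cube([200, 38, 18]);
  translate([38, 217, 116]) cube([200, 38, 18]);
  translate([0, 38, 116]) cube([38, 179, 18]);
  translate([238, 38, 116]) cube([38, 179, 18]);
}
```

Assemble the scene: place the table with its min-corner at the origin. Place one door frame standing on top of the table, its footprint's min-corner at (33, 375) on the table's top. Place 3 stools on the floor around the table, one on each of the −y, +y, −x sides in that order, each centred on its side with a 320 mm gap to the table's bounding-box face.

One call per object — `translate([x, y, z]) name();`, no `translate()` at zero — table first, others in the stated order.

table();
translate([33, 375, 681]) door_frame();
translate([400, -575, 0]) stool();
translate([400, 1077, 0]) stool();
translate([-596, 251, 0]) stool();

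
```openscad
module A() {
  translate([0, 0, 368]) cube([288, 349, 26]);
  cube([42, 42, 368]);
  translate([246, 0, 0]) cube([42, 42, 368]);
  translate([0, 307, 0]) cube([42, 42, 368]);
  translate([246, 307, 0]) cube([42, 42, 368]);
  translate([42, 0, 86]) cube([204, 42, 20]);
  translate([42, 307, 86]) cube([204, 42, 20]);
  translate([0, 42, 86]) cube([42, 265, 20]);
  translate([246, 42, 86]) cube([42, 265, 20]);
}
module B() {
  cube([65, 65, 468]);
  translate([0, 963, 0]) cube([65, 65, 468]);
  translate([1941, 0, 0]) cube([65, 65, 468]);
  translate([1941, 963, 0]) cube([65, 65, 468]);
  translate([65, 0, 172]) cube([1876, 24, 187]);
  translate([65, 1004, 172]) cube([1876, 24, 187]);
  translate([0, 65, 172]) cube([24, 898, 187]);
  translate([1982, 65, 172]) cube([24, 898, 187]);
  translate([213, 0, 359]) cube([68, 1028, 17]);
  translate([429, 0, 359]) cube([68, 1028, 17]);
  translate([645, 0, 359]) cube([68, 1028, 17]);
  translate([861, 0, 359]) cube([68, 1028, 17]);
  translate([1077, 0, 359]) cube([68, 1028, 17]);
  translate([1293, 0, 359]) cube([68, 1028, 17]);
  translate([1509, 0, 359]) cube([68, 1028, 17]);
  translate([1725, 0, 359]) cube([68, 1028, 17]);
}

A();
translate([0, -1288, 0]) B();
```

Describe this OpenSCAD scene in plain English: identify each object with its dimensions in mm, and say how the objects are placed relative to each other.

A is a four-legged stool. The seat is a 288×349×26 mm slab whose top surface is at z = 394 mm; four square legs, each 42×42 mm in cross-section, run from the floor (z = 0) to the underside of the seat, each flush with a corner of the seat. Four stretchers, 42 mm wide and 20 mm tall, connect adjacent legs with their undersides at z = 86 mm, each running between the inner faces of the legs it joins and aligned with the legs' outer faces on the other axis.

B is a bed frame 2006 mm long (x) by 1028 mm wide (y). Four 65×65 mm corner posts, 468 mm tall, at the corners of the footprint. Four rails of 24 mm thickness and 187 mm height run between adjacent posts with their undersides at z = 172 mm, their outer faces flush with the outside of the frame (the two x-running rails run between the posts' inner faces; the two y-running rails run between the posts' inner faces). 8 slats, each 68 mm wide (x) and 17 mm thick, lie across the top of the two x-running rails, running the full 1028 mm width of the frame in y; the slats are evenly spaced along x between the inner faces of the end posts with equal gaps (rounded down to the nearest mm) at the −x end and between each pair — any rounding remainder accumulates at the +x end.

The bed frame is on the floor beside the stool on its −y side.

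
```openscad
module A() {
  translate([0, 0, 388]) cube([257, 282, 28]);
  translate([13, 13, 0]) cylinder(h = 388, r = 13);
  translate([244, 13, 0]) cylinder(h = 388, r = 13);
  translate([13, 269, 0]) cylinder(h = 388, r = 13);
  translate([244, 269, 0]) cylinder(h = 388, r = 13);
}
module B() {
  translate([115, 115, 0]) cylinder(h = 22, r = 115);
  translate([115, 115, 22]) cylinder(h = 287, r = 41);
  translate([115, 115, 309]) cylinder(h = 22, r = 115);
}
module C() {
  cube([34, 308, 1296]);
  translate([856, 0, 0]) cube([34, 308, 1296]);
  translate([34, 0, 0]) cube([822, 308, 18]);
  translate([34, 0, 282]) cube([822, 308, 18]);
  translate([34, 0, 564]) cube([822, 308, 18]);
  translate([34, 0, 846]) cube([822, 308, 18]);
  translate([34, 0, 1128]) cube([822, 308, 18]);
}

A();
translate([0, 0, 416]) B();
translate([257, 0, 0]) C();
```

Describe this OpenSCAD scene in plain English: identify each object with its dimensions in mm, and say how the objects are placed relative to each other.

A is a four-legged stool. The seat is a 257×282×28 mm slab whose top surface is at z = 416 mm; four round legs, each 26 mm in diameter, run from the floor (z = 0) to the underside of the seat, each leg's axis is inset half a diameter from the nearest pair of seat edges (so the leg's bounding box is flush with the corner).

B is a spool: two coaxial disc flanges of radius 115 mm and thickness 22 mm, joined by a core cylinder of radius 41 mm and height 287 mm. The lower flange rests on z = 0 and the three cylinders share a vertical axis.

C is an open bookshelf. Two side panels, each 34 mm thick, 308 mm deep and 1296 mm tall, stand 890 mm apart (outside-to-outside). Between them sit 5 shelves, each 18 mm thick and 308 mm deep, spanning the full gap between the sides. The bottom shelf rests on the floor (its underside at z = 0) and the clear gap between one shelf's top and the next shelf's underside is 264 mm.

The spool is on top of the stool. The bookshelf is against the stool's +x side, with their −y faces flush.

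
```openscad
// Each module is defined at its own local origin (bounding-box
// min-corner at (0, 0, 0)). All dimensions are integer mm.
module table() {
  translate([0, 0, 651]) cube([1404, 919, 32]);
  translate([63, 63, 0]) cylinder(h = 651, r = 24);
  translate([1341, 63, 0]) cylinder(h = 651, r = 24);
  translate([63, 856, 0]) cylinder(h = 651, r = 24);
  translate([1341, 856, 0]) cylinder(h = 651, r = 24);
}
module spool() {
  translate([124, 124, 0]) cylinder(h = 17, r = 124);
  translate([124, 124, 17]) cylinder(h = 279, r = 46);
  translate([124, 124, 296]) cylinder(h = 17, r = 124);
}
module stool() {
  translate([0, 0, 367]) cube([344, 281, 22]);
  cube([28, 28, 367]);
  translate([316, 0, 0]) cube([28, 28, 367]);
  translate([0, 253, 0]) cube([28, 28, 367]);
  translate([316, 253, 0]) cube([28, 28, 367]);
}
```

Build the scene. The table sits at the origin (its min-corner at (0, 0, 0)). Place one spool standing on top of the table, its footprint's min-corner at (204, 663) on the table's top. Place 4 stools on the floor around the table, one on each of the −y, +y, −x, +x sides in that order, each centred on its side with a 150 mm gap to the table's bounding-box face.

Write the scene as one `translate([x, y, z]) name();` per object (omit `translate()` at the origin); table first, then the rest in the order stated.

table();
translate([204, 663, 683]) spool();
translate([530, -431, 0]) stool();
translate([530, 1069, 0]) stool();
translate([-494, 319, 0]) stool();
translate([1554, 319, 0]) stool();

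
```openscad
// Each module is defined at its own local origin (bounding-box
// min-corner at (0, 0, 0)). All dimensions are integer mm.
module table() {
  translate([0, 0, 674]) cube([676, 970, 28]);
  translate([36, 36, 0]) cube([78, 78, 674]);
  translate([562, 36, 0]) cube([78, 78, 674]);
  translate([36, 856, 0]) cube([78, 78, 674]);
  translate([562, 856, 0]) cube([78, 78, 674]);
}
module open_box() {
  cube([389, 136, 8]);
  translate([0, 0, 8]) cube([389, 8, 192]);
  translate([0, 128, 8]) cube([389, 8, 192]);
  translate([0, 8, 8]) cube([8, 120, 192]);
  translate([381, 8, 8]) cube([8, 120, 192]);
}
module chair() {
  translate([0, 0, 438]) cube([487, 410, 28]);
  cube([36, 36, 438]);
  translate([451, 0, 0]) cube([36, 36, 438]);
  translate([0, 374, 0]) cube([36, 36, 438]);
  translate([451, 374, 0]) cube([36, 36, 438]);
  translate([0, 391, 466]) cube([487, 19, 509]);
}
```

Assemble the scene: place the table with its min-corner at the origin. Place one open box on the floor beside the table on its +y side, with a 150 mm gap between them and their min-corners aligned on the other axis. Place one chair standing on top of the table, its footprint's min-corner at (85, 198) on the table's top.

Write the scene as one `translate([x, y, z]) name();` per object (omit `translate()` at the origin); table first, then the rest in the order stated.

table();
translate([0, 1120, 0]) open_box();
translate([85, 198, 702]) chair();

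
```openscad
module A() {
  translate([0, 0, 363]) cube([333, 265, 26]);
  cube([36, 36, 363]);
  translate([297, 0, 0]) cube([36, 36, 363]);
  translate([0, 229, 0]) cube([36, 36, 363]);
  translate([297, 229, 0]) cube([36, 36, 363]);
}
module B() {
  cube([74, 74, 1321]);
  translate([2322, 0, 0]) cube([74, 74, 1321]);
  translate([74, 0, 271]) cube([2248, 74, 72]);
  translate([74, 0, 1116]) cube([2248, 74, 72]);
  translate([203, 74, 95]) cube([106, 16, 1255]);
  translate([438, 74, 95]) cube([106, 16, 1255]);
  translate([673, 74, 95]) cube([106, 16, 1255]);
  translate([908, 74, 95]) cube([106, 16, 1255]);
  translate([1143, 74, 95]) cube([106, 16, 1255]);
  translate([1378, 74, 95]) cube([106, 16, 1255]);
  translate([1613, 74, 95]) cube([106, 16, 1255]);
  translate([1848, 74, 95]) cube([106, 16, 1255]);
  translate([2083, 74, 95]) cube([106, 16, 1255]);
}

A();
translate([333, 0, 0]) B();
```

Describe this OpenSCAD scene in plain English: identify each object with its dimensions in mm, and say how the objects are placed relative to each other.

A is a four-legged stool. The seat is a 333×265×26 mm slab whose top surface is at z = 389 mm; four square legs, each 36×36 mm in cross-section, run from the floor (z = 0) to the underside of the seat, each flush with a corner of the seat.

B is a fence section. Two 74×74 mm posts, 1321 mm tall, stand on the floor with a clear span of 2248 mm between their inner faces. Two horizontal rails of 74×72 mm section span the gap between the posts with their undersides at z = 271 mm and z = 1116 mm, flush with the posts' −y face. 9 pickets, each 106 mm wide, 16 mm thick and 1255 mm tall, are fixed to the +y face of the rails with their bottoms at z = 95 mm, evenly spaced across the span with equal gaps (rounded down to the nearest mm) at the −x end and between each pair — any rounding remainder accumulates at the +x end.

The fence section is against the stool's +x side, with their −y faces flush.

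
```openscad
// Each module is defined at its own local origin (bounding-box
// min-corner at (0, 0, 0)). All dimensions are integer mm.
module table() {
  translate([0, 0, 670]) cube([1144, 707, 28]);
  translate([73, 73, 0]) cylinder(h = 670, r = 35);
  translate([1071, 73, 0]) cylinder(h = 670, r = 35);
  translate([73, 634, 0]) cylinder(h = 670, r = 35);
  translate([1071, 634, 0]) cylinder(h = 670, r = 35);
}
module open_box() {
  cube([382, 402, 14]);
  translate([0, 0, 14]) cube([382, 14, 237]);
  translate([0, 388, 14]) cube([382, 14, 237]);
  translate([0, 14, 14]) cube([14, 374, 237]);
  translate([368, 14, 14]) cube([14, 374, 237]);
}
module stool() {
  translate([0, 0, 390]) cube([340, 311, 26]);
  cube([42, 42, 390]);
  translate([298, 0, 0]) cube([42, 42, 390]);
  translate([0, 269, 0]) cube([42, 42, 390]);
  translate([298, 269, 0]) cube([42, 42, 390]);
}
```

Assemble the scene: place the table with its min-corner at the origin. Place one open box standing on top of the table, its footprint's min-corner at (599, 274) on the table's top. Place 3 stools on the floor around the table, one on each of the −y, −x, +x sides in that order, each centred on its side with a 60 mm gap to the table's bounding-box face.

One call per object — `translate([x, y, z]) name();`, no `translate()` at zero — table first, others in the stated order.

table();
translate([599, 274, 698]) open_box();
translate([402, -371, 0]) stool();
translate([-400, 198, 0]) stool();
translate([1204, 198, 0]) stool();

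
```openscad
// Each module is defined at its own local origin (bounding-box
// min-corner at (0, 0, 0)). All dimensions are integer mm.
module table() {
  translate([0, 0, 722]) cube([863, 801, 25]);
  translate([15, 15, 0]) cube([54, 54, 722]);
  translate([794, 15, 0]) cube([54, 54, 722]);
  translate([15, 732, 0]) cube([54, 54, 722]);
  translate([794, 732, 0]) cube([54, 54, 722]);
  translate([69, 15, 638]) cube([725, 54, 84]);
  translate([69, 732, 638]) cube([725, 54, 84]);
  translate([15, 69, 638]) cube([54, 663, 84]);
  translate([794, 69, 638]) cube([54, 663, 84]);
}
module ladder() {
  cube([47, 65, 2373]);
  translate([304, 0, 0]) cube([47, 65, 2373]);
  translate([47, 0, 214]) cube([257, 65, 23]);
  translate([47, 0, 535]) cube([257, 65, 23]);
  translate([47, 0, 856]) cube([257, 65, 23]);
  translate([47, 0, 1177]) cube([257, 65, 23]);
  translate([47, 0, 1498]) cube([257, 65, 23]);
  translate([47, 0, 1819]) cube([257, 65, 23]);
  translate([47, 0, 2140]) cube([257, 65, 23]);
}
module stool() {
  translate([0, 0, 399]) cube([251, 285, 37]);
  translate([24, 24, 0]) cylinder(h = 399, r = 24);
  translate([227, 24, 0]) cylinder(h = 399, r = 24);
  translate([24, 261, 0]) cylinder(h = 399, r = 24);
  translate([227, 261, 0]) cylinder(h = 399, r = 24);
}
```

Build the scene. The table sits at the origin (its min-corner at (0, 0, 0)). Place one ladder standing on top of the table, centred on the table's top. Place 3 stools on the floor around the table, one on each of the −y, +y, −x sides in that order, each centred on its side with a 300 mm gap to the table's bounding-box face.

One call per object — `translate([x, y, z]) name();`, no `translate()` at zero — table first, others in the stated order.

table();
translate([256, 368, 747]) ladder();
translate([306, -585, 0]) stool();
translate([306, 1101, 0]) stool();
translate([-551, 258, 0]) stool();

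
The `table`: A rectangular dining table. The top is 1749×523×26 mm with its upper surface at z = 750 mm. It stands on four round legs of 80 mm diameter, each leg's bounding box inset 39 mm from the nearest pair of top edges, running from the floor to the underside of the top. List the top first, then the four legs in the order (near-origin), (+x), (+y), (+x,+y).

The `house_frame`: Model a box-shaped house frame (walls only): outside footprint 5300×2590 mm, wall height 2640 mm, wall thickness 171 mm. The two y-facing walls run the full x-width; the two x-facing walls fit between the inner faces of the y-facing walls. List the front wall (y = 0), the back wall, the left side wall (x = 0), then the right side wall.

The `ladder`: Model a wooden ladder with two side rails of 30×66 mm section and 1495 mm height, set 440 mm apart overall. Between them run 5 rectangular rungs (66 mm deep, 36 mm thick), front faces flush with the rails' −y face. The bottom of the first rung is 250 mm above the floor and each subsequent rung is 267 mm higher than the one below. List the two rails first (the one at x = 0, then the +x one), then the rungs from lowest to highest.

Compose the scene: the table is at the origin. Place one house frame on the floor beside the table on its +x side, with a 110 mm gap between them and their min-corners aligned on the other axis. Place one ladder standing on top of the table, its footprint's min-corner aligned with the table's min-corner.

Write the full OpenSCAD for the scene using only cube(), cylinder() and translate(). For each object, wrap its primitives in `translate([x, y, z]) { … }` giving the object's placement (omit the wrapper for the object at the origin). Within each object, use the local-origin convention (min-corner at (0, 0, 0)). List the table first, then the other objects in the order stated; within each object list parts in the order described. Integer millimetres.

translate([0, 0, 724]) cube([1749, 523, 26]);
translate([79, 79, 0]) cylinder(h = 724, r = 40);
translate([1670, 79, 0]) cylinder(h = 724, r = 40);
translate([79, 444, 0]) cylinder(h = 724, r = 40);
translate([1670, 444, 0]) cylinder(h = 724, r = 40);
translate([1859, 0, 0]) {
  cube([5300, 171, 2640]);
  translate([0, 2419, 0]) cube([5300, 171, 2640]);
  translate([0, 171, 0]) cube([171, 2248, 2640]);
  translate([5129, 171, 0]) cube([171, 2248, 2640]);
}
translate([0, 0, 750]) {
  cube([30, 66, 1495]);
  translate([410, 0, 0]) cube([30, 66, 1495]);
  translate([30, 0, 250]) cube([380, 66, 36]);
  translate([30, 0, 517]) cube([380, 66, 36]);
  translate([30, 0, 784]) cube([380, 66, 36]);
  translate([30, 0, 1051]) cube([380, 66, 36]);
  translate([30, 0, 1318]) cube([380, 66, 36]);
}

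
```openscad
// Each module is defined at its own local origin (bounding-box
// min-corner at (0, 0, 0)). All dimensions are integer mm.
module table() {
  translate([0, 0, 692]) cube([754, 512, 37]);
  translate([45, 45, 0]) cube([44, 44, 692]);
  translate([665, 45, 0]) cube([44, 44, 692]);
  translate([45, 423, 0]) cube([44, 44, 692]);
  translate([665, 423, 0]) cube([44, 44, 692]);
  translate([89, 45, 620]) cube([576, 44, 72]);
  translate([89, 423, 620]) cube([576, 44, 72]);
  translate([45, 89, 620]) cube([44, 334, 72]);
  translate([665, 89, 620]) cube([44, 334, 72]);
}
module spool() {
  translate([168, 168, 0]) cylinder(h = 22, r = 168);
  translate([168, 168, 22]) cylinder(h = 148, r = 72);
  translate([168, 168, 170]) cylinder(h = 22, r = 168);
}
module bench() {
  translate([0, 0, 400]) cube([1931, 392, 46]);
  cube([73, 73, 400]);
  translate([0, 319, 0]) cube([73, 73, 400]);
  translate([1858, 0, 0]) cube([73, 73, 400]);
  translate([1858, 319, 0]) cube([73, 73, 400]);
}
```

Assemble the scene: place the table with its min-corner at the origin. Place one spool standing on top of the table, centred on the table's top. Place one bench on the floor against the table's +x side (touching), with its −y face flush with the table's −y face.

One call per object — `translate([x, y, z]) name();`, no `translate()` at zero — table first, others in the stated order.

table();
translate([209, 88, 729]) spool();
translate([754, 0, 0]) bench();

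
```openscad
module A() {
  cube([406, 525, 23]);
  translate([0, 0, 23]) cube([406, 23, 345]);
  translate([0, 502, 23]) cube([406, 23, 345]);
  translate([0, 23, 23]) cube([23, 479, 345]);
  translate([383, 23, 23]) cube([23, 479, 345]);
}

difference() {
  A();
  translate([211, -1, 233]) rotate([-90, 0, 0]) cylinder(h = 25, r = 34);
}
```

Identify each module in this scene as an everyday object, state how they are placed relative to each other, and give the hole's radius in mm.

The subtracted cylinder has r = 34 mm.

A is an open box. The open box has a circular hole through its front wall. The hole's radius is 34 mm.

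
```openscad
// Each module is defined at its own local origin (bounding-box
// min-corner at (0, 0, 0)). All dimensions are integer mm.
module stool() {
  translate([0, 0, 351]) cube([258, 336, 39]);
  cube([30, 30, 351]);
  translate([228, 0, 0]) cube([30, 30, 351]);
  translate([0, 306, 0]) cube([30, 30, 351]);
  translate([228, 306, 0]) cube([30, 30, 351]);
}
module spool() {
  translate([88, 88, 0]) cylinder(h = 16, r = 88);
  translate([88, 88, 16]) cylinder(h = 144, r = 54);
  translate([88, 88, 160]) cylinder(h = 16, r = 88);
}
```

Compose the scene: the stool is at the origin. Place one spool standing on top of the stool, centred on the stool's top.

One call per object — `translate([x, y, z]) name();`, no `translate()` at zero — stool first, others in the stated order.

stool();
translate([41, 80, 390]) spool();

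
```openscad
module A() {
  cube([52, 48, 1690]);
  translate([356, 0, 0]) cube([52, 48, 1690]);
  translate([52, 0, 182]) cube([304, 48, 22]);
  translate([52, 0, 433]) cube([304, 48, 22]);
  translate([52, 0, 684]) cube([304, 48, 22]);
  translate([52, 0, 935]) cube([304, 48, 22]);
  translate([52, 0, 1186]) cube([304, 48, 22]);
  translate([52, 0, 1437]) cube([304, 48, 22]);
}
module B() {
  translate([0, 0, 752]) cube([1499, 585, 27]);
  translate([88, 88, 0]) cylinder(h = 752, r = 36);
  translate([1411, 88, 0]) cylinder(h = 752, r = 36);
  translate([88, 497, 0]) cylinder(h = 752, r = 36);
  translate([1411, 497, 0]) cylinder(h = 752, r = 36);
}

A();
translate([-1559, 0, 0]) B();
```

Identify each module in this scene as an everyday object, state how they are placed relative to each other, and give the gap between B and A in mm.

The table's nearest face is 60 mm from the ladder's −x face.

A is a ladder. B is a table. The table is on the floor beside the ladder on its −x side. The gap between the table and the ladder is 60 mm.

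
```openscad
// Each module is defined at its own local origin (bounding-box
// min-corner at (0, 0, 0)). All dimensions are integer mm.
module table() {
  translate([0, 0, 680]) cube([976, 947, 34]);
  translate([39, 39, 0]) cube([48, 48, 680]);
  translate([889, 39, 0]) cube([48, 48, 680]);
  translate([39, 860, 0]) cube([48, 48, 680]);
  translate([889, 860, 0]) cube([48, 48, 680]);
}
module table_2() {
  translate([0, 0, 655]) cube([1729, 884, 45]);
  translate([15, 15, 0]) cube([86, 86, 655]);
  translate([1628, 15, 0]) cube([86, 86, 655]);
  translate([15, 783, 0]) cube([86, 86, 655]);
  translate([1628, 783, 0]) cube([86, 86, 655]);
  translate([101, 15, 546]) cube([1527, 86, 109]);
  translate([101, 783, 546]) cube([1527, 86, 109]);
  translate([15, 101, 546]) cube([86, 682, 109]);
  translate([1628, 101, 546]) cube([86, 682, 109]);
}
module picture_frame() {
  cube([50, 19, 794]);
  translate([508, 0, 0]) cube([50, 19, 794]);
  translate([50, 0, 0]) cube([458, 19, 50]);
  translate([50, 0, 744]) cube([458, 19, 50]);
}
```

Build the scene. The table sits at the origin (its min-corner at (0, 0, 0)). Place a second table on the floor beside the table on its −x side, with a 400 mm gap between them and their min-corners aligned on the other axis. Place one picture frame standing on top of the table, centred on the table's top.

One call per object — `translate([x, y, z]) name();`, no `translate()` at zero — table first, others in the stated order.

table();
translate([-2129, 0, 0]) table_2();
translate([209, 464, 714]) picture_frame();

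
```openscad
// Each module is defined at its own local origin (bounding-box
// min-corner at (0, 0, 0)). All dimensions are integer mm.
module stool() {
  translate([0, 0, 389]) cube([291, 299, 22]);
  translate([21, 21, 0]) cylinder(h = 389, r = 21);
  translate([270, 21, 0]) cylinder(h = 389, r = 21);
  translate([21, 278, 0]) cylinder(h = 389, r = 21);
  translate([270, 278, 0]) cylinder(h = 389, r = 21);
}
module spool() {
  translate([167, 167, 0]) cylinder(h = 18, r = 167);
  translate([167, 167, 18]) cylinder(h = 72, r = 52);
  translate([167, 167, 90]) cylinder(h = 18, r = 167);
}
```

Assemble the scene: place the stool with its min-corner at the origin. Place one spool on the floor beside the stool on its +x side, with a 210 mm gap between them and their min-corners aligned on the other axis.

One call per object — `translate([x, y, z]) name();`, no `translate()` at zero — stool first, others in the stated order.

stool();
translate([501, 0, 0]) spool();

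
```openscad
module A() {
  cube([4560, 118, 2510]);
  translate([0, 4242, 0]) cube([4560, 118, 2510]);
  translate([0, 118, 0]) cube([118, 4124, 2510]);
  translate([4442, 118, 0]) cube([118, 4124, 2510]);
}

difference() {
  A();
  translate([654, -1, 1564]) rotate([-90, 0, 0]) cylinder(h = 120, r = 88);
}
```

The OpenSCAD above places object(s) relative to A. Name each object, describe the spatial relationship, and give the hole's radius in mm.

A is a house frame. The house frame has a circular hole through its front wall. The hole's radius is 88 mm.

The subtracted cylinder has r = 88 mm.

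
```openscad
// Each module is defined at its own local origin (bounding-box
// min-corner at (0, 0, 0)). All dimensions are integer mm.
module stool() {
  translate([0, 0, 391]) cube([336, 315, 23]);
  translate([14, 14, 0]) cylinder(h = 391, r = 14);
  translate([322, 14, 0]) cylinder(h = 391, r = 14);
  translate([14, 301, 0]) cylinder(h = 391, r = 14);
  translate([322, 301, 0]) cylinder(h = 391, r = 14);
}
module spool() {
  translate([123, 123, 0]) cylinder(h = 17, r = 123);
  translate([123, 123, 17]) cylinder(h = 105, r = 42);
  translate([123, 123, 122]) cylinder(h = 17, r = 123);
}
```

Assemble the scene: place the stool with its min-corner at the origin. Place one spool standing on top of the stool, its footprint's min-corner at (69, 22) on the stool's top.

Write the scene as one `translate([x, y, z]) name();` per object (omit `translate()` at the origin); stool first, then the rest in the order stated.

stool();
translate([69, 22, 414]) spool();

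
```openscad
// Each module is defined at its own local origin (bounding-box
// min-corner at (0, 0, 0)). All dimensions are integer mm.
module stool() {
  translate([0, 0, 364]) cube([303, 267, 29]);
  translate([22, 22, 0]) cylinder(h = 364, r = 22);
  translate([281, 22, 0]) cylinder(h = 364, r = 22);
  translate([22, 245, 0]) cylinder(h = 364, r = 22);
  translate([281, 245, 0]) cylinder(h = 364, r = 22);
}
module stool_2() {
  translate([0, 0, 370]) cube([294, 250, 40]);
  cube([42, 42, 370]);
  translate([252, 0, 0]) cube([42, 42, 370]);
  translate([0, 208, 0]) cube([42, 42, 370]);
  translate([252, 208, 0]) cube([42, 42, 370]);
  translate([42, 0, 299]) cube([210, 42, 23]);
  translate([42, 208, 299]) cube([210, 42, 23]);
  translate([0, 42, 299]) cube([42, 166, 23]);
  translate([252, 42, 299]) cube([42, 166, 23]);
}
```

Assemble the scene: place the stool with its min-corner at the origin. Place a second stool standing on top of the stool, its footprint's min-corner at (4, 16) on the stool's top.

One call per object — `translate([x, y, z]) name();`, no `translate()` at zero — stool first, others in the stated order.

stool();
translate([4, 16, 393]) stool_2();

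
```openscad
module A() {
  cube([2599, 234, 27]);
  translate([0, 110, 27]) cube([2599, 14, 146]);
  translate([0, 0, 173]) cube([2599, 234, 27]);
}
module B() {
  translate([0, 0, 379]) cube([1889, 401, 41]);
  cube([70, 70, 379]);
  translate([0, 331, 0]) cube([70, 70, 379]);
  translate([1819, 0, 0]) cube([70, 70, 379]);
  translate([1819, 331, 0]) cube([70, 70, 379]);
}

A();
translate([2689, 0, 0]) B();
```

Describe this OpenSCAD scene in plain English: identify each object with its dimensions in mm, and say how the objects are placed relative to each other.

A is an I-beam lying along x, 2599 mm long. Overall section height 200 mm. Two flanges 234 mm wide (y) and 27 mm thick, one on the floor and one at the top; a web 14 mm thick runs between them, centred on the flange width.

B is a long wooden bench with a 1889 mm (x) × 401 mm (y) seat, 41 mm thick, its top surface 420 mm above the floor. Four 70 mm square legs at the seat corners, flush with the edges, run from z = 0 to the seat underside.

The bench is on the floor beside the I-beam on its +x side.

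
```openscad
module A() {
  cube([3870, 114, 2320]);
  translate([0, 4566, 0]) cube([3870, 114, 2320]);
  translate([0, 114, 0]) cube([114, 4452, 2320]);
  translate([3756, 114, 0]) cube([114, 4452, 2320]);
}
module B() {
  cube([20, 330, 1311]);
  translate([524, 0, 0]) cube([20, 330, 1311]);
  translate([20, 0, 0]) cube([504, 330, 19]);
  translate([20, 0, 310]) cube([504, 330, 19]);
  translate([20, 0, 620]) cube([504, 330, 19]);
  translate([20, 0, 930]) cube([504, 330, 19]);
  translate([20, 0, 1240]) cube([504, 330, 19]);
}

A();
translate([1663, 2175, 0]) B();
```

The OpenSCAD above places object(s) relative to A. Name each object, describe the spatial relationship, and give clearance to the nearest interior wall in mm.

Clearances: x = 1549, y = 2061; minimum 1549 mm.

A is a house frame. B is a bookshelf. The bookshelf sits inside the house frame, centred. The clearance to the nearest interior wall is 1549 mm.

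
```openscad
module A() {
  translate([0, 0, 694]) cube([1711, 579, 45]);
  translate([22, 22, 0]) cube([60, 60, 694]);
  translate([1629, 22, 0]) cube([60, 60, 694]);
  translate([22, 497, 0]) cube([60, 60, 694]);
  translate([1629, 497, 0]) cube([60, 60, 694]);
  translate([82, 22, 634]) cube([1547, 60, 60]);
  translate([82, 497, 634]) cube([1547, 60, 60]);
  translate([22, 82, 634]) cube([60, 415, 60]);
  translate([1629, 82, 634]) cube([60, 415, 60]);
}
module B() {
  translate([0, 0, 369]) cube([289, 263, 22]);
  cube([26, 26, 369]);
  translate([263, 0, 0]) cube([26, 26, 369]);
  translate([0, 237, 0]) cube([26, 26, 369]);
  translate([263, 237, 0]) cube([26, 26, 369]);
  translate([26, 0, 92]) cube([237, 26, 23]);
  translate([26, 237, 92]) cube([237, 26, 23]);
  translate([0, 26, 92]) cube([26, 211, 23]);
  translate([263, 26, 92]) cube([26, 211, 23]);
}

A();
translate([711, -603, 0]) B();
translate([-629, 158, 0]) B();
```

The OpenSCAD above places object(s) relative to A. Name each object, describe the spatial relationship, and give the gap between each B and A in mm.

A is a table. B is a stool. Two stools sit around the table at the −y, −x sides. The gap between each stool and the table is 340 mm.

Each stool's nearest face is 340 mm from the table's bounding box.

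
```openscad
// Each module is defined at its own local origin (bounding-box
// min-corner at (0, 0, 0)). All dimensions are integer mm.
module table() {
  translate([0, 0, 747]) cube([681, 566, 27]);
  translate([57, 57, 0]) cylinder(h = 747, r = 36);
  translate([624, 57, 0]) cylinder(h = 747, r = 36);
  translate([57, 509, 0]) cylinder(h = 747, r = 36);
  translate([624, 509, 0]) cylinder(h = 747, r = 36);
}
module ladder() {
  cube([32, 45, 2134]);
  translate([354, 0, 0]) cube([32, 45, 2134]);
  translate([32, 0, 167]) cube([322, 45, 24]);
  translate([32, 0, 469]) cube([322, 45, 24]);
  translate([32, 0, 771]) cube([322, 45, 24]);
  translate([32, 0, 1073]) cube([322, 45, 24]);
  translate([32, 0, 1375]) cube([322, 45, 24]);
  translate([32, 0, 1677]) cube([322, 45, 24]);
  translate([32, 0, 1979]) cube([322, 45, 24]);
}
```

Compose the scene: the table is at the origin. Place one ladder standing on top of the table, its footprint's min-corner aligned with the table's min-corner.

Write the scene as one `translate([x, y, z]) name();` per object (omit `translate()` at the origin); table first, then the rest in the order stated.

table();
translate([0, 0, 774]) ladder();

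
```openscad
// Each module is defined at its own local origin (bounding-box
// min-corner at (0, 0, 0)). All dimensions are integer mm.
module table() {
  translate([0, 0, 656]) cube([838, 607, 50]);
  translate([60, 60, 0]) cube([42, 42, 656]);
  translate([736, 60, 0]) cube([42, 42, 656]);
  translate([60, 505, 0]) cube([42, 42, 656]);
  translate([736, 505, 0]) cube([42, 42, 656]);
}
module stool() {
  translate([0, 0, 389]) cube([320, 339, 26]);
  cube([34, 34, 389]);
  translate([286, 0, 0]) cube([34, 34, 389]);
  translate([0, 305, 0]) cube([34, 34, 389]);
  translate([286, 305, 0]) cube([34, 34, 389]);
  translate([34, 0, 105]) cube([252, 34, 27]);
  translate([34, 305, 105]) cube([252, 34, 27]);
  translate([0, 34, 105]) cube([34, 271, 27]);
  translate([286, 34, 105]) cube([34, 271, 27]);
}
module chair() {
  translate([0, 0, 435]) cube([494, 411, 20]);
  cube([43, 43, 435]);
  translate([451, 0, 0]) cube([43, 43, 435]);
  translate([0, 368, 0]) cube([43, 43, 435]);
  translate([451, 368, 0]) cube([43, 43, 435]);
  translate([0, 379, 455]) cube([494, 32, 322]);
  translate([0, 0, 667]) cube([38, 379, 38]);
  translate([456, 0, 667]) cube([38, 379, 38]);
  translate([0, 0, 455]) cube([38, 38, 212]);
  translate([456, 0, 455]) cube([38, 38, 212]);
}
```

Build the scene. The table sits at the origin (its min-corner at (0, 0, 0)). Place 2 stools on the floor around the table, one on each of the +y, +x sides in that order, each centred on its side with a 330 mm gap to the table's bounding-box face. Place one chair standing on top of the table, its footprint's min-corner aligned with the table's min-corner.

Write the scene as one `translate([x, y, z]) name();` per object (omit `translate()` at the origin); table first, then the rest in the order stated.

table();
translate([259, 937, 0]) stool();
translate([1168, 134, 0]) stool();
translate([0, 0, 706]) chair();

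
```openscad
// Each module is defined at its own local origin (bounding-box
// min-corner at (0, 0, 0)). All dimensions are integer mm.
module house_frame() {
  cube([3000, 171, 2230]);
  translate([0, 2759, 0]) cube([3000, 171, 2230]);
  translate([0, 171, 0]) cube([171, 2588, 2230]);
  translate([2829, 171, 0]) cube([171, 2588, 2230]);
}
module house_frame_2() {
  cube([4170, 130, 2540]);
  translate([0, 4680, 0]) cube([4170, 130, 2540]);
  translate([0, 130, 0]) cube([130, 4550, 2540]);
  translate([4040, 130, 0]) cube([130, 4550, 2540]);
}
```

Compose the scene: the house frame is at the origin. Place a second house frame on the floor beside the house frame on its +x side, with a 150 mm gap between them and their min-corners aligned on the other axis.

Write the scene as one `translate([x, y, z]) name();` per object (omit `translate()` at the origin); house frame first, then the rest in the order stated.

house_frame();
translate([3150, 0, 0]) house_frame_2();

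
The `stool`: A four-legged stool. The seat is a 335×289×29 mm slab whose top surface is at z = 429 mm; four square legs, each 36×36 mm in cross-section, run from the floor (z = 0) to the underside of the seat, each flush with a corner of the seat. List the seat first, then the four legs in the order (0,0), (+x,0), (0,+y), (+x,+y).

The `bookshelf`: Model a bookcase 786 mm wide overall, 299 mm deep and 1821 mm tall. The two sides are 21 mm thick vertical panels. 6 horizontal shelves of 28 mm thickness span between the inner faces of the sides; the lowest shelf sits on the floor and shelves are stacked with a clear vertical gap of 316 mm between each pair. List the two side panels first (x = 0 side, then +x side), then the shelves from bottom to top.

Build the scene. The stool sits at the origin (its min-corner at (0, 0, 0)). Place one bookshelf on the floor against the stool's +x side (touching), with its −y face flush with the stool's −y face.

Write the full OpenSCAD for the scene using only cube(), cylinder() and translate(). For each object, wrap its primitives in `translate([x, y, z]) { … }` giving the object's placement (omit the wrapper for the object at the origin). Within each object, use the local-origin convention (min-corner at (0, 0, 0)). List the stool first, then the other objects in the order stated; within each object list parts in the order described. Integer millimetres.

translate([0, 0, 400]) cube([335, 289, 29]);
cube([36, 36, 400]);
translate([299, 0, 0]) cube([36, 36, 400]);
translate([0, 253, 0]) cube([36, 36, 400]);
translate([299, 253, 0]) cube([36, 36, 400]);
translate([335, 0, 0]) {
  cube([21, 299, 1821]);
  translate([765, 0, 0]) cube([21, 299, 1821]);
  translate([21, 0, 0]) cube([744, 299, 28]);
  translate([21, 0, 344]) cube([744, 299, 28]);
  translate([21, 0, 688]) cube([744, 299, 28]);
  translate([21, 0, 1032]) cube([744, 299, 28]);
  translate([21, 0, 1376]) cube([744, 299, 28]);
  translate([21, 0, 1720]) cube([744, 299, 28]);
}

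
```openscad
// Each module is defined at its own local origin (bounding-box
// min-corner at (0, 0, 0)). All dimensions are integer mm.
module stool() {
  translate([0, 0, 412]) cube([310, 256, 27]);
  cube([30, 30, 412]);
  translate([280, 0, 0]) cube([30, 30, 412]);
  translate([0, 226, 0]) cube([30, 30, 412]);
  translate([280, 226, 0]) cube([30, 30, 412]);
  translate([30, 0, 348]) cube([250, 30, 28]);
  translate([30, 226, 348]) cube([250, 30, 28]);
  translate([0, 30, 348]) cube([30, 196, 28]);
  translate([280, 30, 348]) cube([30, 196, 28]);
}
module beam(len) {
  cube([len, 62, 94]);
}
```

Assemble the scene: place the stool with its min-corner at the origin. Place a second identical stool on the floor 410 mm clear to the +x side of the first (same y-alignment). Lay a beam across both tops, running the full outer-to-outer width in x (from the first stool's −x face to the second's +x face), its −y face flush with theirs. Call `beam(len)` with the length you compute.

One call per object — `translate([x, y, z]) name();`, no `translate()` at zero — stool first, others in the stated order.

stool();
translate([720, 0, 0]) stool();
translate([0, 0, 439]) beam(1030);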